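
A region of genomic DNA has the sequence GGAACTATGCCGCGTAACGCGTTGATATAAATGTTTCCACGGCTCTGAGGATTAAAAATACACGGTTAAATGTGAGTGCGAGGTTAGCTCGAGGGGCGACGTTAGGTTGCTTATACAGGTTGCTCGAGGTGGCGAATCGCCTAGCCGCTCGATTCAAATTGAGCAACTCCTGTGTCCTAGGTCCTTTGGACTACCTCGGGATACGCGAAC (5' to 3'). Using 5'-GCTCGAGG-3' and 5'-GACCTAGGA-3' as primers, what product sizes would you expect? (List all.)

The forward primer GCTCGAGG matches the top strand at positions 87–94, 122–129.
The reverse primer's reverse complement is TCCTAGGTC, matching at positions 175–183.
Each forward site pairs with the reverse site to give a product ending at position 183: sizes 97, 62 bp.

97 bp, 62 bp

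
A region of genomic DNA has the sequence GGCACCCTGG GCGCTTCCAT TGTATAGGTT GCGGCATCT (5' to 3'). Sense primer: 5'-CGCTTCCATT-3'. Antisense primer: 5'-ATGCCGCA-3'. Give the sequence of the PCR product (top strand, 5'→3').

5'-CGCTTCCATTGTATAGGTTGCGGCAT-3'

The forward primer matches the template at positions 12–21.
Reverse complement of the reverse primer: TGCGGCAT. This occurs on the top strand at positions 30–37.
The product is the template from position 12 through 37 (26 bp).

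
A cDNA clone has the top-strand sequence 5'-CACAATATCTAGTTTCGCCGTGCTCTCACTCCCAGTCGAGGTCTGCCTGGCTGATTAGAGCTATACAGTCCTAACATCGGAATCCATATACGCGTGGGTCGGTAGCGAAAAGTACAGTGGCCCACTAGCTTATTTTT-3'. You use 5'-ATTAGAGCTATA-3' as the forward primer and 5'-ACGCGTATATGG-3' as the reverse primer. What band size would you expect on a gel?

42 bp

Scanning the template, ATTAGAGCTATA occurs at positions 54–65; this primer anneals to the bottom strand there with its 3' end pointing downstream.
Taking the reverse complement of ACGCGTATATGG gives CCATATACGCGT, found at positions 84–95 on the template; the primer anneals here to the top strand with its 3' end pointing upstream.
The product runs from position 54 to position 95, so its length is 95 − 54 + 1 = 42 bp.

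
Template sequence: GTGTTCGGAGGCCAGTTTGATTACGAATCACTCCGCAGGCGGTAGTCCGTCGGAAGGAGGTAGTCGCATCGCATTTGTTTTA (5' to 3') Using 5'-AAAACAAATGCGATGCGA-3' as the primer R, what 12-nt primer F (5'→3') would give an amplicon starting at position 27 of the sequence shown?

5'-ATCACTCCGCAG-3'

The reverse primer's reverse complement TCGCATCGCATTTGTTTT matches the template at positions 64–81; the product starts at position 27.
The forward primer is identical to the top strand over positions 27–38: ATCACTCCGCAG.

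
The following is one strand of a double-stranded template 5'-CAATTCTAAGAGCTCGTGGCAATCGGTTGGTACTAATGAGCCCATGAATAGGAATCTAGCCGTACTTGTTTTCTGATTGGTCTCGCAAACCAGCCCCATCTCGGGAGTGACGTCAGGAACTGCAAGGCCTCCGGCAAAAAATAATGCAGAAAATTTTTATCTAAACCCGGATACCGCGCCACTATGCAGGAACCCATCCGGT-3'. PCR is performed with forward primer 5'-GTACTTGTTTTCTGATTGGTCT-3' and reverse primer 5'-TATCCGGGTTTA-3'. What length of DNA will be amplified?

112 bp

Scanning the template, GTACTTGTTTTCTGATTGGTCT occurs at positions 62–83; this primer anneals to the bottom strand there with its 3' end pointing downstream.
Reverse complement of the reverse primer: TAAACCCGGATA. This occurs on the top strand at positions 162–173.
Amplicon spans positions 62–173: 112 bp.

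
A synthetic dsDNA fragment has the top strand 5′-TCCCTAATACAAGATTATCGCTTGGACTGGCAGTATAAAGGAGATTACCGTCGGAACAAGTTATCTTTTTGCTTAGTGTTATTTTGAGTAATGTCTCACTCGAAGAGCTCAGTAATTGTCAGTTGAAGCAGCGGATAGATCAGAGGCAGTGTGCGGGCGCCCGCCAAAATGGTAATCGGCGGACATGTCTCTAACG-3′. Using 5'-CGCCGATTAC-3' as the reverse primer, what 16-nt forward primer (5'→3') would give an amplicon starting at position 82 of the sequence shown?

The reverse primer's reverse complement GTAATCGGCG matches the template at positions 172–181; the product starts at position 82.
The forward primer is identical to the top strand over positions 82–97: TTTTGAGTAATGTCTC.

5'-TTTTGAGTAATGTCTC-3'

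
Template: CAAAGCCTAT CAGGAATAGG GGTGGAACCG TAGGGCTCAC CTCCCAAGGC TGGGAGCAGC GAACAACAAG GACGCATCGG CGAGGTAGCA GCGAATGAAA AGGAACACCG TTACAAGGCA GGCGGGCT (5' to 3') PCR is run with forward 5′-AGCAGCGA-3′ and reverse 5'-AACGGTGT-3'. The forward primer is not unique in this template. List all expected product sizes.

The forward primer AGCAGCGA matches the top strand at positions 55–62, 87–94.
The reverse primer's reverse complement is ACACCGTT, matching at positions 105–112.
Each forward site pairs with the reverse site to give a product ending at position 112: sizes 58, 26 bp.

58 bp, 26 bp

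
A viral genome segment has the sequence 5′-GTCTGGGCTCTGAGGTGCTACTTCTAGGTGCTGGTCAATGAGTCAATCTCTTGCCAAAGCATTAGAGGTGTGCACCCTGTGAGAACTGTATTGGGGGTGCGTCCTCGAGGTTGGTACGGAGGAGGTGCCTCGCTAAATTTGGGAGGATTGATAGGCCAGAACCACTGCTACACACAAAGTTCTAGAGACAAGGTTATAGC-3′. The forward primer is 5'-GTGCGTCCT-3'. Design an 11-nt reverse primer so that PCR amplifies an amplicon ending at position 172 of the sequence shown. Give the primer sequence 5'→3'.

5'-TGTAGCAGTGG-3'

The forward primer binds at positions 97–105; the product's 3' end on the top strand is position 172.
The reverse primer anneals to the top strand over positions 162–172, i.e. to CCACTGCTACA.
Its sequence written 5'→3' is the reverse complement: TGTAGCAGTGG.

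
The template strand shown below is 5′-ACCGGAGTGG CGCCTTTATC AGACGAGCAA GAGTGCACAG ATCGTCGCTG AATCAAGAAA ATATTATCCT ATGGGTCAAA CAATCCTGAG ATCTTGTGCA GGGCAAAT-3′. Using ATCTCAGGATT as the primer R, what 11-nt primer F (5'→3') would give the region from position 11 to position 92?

The reverse primer's reverse complement AATCCTGAGAT matches the template at positions 82–92; the product starts at position 11.
The forward primer is identical to the top strand over positions 11–21: CGCCTTTATCA.

5'-CGCCTTTATCA-3'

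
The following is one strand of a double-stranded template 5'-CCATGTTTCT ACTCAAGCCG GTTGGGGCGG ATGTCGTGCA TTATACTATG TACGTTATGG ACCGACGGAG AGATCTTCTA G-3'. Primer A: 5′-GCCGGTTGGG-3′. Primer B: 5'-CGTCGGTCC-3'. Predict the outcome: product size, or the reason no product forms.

Primer A (GCCGGTTGGG) matches the top strand at positions 17–26; it acts as a forward primer.
Primer B's reverse complement is GGACCGACG, matching the top strand at positions 59–67; it acts as a reverse primer.
The 3' ends face each other across positions 17–67, giving a 51 bp product.

Yes — a 51 bp product.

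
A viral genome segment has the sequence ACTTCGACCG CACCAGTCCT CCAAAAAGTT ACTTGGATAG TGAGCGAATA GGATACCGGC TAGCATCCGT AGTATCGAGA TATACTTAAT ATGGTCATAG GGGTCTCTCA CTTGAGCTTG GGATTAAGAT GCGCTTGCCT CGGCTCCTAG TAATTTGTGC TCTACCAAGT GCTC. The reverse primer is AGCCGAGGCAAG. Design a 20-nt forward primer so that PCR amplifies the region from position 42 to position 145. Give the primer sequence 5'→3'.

The reverse primer's reverse complement CTTGCCTCGGCT matches the template at positions 134–145; the product starts at position 42.
The forward primer is identical to the top strand over positions 42–61: GAGCGAATAGGATACCGGCT.

5'-GAGCGAATAGGATACCGGCT-3'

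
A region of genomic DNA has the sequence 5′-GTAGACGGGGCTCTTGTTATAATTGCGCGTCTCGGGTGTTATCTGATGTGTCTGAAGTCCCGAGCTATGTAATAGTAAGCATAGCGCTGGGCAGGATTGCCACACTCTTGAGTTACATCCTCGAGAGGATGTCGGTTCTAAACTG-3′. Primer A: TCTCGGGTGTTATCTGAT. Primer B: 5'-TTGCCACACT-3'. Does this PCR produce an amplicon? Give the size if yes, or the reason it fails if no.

No product — both primers anneal to the same strand and extend in the same direction.

Primer A (TCTCGGGTGTTATCTGAT) matches the top strand at positions 30–47 (3' end points downstream).
Primer B (TTGCCACACT) also matches the top strand directly, at positions 97–106 — its reverse complement AGTGTGGCAA is not present.
Both primers anneal to the bottom strand with 3' ends pointing the same way, so neither can prime synthesis back toward the other.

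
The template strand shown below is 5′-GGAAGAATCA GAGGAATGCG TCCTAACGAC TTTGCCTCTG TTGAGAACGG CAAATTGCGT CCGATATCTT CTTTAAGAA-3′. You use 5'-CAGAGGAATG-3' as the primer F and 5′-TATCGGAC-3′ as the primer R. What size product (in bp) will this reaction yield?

58 bp

Forward primer CAGAGGAATG is found on the top strand at positions 9–18.
Reverse complement of the reverse primer: GTCCGATA. This occurs on the top strand at positions 59–66.
The product runs from position 9 to position 66, so its length is 66 − 9 + 1 = 58 bp.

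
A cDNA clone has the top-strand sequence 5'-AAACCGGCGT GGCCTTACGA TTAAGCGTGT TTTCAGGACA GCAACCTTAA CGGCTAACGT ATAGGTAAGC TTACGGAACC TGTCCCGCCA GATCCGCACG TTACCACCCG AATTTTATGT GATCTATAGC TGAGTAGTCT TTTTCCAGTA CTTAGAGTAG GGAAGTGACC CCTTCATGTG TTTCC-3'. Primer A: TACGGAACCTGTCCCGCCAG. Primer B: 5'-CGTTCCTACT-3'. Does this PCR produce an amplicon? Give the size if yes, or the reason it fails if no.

Primer B (CGTTCCTACT) does not match the top strand, and its reverse complement AGTAGGAACG does not match either.
With no annealing site for primer B, no amplification occurs.

No product — primer B has no binding site in the template.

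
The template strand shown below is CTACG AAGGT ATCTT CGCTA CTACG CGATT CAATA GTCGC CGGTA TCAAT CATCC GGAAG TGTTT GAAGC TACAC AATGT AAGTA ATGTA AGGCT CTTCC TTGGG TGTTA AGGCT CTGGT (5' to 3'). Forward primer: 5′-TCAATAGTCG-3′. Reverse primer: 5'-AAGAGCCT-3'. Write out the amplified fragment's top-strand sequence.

5'-TCAATAGTCGCCGGTATCAATCATCCGGAAGTGTTTGAAGCTACACAATGTAAGTAATGTAAGGCTCTT-3'

Scanning the template, TCAATAGTCG occurs at positions 30–39; this primer anneals to the bottom strand there with its 3' end pointing downstream.
Reverse complement of the reverse primer: AGGCTCTT. This occurs on the top strand at positions 91–98.
The product is the template from position 30 through 98 (69 bp).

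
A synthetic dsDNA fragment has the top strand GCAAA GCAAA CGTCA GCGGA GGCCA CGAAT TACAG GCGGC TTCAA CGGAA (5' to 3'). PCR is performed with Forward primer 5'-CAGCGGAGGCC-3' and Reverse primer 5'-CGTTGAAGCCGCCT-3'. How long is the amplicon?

34 bp

Scanning the template, CAGCGGAGGCC occurs at positions 14–24; this primer anneals to the bottom strand there with its 3' end pointing downstream.
Taking the reverse complement of CGTTGAAGCCGCCT gives AGGCGGCTTCAACG, found at positions 34–47 on the template; the primer anneals here to the top strand with its 3' end pointing upstream.
The product runs from position 14 to position 47, so its length is 47 − 14 + 1 = 34 bp.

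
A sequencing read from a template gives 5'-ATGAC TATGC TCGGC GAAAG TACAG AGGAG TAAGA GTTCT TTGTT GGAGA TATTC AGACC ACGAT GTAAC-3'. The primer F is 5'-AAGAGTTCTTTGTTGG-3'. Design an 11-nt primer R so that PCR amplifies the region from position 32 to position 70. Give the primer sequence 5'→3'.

5'-GTTACATCGTG-3'

The product's 3' end on the top strand is position 70.
The reverse primer anneals to the top strand over positions 60–70, i.e. to CACGATGTAAC.
Its sequence written 5'→3' is the reverse complement: GTTACATCGTG.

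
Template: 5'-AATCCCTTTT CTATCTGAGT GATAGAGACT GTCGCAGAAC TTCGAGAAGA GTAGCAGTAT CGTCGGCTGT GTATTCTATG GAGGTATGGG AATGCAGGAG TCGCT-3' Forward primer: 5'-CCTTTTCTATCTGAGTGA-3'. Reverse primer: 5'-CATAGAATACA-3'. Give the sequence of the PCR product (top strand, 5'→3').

5'-CCTTTTCTATCTGAGTGATAGAGACTGTCGCAGAACTTCGAGAAGAGTAGCAGTATCGTCGGCTGTGTATTCTATG-3'

Forward primer CCTTTTCTATCTGAGTGA is found on the top strand at positions 5–22.
The reverse primer's reverse complement is TGTATTCTATG, which matches the template at positions 70–80.
The product is the template from position 5 through 80 (76 bp).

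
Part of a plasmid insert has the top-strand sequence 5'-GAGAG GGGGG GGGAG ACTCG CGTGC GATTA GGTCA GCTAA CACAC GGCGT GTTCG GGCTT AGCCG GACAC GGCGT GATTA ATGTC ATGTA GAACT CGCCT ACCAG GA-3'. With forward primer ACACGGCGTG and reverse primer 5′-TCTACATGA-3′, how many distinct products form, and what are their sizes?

The forward primer ACACGGCGTG matches the top strand at positions 42–51, 67–76.
The reverse primer's reverse complement is TCATGTAGA, matching at positions 84–92.
Each forward site pairs with the reverse site to give a product ending at position 92: sizes 51, 26 bp.

Two products: 51 bp, 26 bp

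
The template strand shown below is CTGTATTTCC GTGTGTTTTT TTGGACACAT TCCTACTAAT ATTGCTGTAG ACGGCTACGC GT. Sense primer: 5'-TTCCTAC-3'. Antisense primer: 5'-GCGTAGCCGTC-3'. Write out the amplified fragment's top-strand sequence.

Scanning the template, TTCCTAC occurs at positions 30–36; this primer anneals to the bottom strand there with its 3' end pointing downstream.
The reverse primer's reverse complement is GACGGCTACGC, which matches the template at positions 50–60.
The product is the template from position 30 through 60 (31 bp).

5'-TTCCTACTAATATTGCTGTAGACGGCTACGC-3'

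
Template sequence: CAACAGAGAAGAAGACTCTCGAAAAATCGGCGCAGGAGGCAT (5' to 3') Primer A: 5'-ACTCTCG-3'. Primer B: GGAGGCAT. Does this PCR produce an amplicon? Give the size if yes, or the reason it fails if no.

No product — both primers anneal to the same strand and extend in the same direction.

Primer A (ACTCTCG) matches the top strand at positions 15–21 (3' end points downstream).
Primer B (GGAGGCAT) also matches the top strand directly, at positions 35–42 — its reverse complement ATGCCTCC is not present.
Both primers anneal to the bottom strand with 3' ends pointing the same way, so neither can prime synthesis back toward the other.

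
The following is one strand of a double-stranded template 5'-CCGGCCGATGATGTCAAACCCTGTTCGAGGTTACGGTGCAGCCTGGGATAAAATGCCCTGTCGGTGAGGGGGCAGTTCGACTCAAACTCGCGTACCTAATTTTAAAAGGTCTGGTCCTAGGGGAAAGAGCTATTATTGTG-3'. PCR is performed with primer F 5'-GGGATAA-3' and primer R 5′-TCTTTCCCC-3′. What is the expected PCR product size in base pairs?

84 bp

The forward primer matches the template at positions 45–51.
Taking the reverse complement of TCTTTCCCC gives GGGGAAAGA, found at positions 120–128 on the template; the primer anneals here to the top strand with its 3' end pointing upstream.
Amplicon spans positions 45–128: 84 bp.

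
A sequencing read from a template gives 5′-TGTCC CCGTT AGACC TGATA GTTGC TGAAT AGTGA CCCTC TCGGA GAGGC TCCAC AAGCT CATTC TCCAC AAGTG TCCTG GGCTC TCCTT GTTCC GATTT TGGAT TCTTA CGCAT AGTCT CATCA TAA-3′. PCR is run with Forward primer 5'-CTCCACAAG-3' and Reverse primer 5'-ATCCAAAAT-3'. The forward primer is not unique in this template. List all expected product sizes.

The forward primer CTCCACAAG matches the top strand at positions 50–58, 65–73.
The reverse primer's reverse complement is ATTTTGGAT, matching at positions 97–105.
Each forward site pairs with the reverse site to give a product ending at position 105: sizes 56, 41 bp.

56 bp, 41 bp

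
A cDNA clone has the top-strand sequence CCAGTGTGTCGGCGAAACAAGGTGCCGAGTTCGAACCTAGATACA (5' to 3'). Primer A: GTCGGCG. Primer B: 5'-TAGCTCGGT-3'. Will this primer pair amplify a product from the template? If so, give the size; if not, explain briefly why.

No product — primer B has no binding site in the template.

Primer B (TAGCTCGGT) does not match the top strand, and its reverse complement ACCGAGCTA does not match either.
With no annealing site for primer B, no amplification occurs.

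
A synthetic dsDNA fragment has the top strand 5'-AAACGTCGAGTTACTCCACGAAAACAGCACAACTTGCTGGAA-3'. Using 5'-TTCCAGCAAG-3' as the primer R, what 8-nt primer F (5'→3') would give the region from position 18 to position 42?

5'-ACGAAAAC-3'

The reverse primer's reverse complement CTTGCTGGAA matches the template at positions 33–42; the product starts at position 18.
The forward primer is identical to the top strand over positions 18–25: ACGAAAAC.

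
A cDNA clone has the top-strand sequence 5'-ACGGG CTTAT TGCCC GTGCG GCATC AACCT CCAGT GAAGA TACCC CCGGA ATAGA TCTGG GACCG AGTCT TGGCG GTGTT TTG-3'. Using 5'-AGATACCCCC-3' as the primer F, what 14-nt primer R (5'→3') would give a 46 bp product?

5'-CAAAACACCGCCAA-3'

The forward primer binds at positions 38–47, so a 46 bp product ends at position 38 + 46 − 1 = 83.
The reverse primer anneals to the top strand over positions 70–83, i.e. to TTGGCGGTGTTTTG.
Its sequence written 5'→3' is the reverse complement: CAAAACACCGCCAA.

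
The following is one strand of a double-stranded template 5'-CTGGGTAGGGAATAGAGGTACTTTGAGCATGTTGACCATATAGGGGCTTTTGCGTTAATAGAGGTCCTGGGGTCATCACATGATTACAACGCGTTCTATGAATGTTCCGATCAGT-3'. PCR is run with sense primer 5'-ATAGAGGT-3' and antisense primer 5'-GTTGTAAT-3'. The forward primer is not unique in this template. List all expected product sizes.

The forward primer ATAGAGGT matches the top strand at positions 12–19, 58–65.
The reverse primer's reverse complement is ATTACAAC, matching at positions 83–90.
Each forward site pairs with the reverse site to give a product ending at position 90: sizes 79, 33 bp.

79 bp, 33 bp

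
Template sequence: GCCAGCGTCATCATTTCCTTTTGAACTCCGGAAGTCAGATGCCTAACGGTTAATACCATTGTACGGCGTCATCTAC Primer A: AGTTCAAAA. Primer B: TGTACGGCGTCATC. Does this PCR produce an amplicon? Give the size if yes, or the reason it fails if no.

Primer A (AGTTCAAAA) has reverse complement TTTTGAACT, which matches the top strand at positions 19–27; primer A anneals to the top strand there with its 3' end pointing upstream toward position 19.
Primer B (TGTACGGCGTCATC) matches the top strand directly at positions 60–73; it anneals to the bottom strand with its 3' end pointing downstream toward position 73.
The 3' ends diverge (primer A extends toward position 1, primer B toward position 76), so the primers never converge on a shared product.

No product — the primers' 3' ends point away from each other.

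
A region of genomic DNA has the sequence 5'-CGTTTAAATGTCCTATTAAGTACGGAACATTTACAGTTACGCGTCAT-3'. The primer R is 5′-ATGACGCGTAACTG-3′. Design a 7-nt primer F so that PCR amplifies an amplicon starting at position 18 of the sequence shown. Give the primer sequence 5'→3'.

The reverse primer's reverse complement CAGTTACGCGTCAT matches the template at positions 34–47; the product starts at position 18.
The forward primer is identical to the top strand over positions 18–24: AAGTACG.

5'-AAGTACG-3'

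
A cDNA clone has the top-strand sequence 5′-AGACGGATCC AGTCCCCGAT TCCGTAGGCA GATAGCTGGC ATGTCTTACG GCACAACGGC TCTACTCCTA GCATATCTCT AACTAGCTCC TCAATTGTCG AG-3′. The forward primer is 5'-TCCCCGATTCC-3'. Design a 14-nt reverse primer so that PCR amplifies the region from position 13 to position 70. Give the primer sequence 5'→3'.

5'-TAGGAGTAGAGCCG-3'

The product's 3' end on the top strand is position 70.
The reverse primer anneals to the top strand over positions 57–70, i.e. to CGGCTCTACTCCTA.
Its sequence written 5'→3' is the reverse complement: TAGGAGTAGAGCCG.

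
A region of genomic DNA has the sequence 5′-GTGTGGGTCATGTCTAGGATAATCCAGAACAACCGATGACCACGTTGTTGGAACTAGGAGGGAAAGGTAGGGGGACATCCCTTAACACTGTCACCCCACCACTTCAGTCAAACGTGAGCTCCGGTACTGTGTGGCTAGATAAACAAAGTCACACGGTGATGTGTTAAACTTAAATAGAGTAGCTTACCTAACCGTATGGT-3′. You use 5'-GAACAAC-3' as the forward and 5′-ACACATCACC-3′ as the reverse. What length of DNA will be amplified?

138 bp

The forward primer matches the template at positions 27–33.
The reverse primer's reverse complement is GGTGATGTGT, which matches the template at positions 155–164.
Amplicon spans positions 27–164: 138 bp.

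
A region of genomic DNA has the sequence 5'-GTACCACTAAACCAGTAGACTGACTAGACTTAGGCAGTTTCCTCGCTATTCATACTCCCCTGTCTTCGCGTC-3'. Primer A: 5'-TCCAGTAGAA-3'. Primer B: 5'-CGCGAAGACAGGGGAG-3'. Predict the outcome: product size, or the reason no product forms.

No product — primer A has no binding site in the template.

Primer A (TCCAGTAGAA) does not match the top strand, and its reverse complement TTCTACTGGA does not match either.
With no annealing site for primer A, no amplification occurs.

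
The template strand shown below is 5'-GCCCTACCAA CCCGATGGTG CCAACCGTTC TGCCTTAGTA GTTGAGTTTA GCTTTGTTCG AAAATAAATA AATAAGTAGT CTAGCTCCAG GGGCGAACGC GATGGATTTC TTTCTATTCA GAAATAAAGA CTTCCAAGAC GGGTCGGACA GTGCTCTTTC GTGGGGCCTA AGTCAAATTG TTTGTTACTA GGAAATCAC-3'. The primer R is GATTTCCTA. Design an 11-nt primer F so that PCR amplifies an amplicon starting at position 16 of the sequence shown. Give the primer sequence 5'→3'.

5'-TGGTGCCAACC-3'

The reverse primer's reverse complement TAGGAAATC matches the template at positions 189–197; the product starts at position 16.
The forward primer is identical to the top strand over positions 16–26: TGGTGCCAACC.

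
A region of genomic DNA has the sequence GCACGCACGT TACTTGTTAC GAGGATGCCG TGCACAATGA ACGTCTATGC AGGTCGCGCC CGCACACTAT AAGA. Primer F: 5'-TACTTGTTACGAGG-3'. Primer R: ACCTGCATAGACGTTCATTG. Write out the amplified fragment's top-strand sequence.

Scanning the template, TACTTGTTACGAGG occurs at positions 11–24; this primer anneals to the bottom strand there with its 3' end pointing downstream.
Taking the reverse complement of ACCTGCATAGACGTTCATTG gives CAATGAACGTCTATGCAGGT, found at positions 35–54 on the template; the primer anneals here to the top strand with its 3' end pointing upstream.
The product is the template from position 11 through 54 (44 bp).

5'-TACTTGTTACGAGGATGCCGTGCACAATGAACGTCTATGCAGGT-3'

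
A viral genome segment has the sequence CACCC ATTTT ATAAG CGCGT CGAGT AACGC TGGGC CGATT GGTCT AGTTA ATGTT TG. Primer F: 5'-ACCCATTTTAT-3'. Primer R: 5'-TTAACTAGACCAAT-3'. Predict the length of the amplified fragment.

Forward primer ACCCATTTTAT is found on the top strand at positions 2–12.
The reverse primer's reverse complement is ATTGGTCTAGTTAA, which matches the template at positions 38–51.
Amplicon spans positions 2–51: 50 bp.

50 bp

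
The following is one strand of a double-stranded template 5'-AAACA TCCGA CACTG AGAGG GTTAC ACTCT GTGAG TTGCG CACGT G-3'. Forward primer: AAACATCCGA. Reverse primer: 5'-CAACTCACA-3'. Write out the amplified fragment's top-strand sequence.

5'-AAACATCCGACACTGAGAGGGTTACACTCTGTGAGTTG-3'

The forward primer matches the template at positions 1–10.
Reverse complement of the reverse primer: TGTGAGTTG. This occurs on the top strand at positions 30–38.
The product is the template from position 1 through 38 (38 bp).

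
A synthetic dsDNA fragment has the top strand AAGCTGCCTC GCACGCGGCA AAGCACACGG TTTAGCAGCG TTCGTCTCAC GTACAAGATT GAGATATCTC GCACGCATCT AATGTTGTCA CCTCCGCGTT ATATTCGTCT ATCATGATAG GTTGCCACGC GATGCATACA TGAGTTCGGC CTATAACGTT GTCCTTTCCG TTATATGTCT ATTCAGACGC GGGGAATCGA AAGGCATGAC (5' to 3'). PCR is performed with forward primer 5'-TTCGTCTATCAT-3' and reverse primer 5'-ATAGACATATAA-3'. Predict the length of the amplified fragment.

Scanning the template, TTCGTCTATCAT occurs at positions 104–115; this primer anneals to the bottom strand there with its 3' end pointing downstream.
Taking the reverse complement of ATAGACATATAA gives TTATATGTCTAT, found at positions 171–182 on the template; the primer anneals here to the top strand with its 3' end pointing upstream.
The product runs from position 104 to position 182, so its length is 182 − 104 + 1 = 79 bp.

79 bp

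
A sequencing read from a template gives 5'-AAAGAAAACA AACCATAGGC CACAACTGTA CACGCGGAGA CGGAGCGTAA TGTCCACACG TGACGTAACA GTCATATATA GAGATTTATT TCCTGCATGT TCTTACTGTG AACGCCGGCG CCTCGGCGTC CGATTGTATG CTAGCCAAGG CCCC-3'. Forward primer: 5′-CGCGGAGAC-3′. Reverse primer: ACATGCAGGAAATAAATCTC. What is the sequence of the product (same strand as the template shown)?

5'-CGCGGAGACGGAGCGTAATGTCCACACGTGACGTAACAGTCATATATAGAGATTTATTTCCTGCATGT-3'

Scanning the template, CGCGGAGAC occurs at positions 33–41; this primer anneals to the bottom strand there with its 3' end pointing downstream.
Reverse complement of the reverse primer: GAGATTTATTTCCTGCATGT. This occurs on the top strand at positions 81–100.
The product is the template from position 33 through 100 (68 bp).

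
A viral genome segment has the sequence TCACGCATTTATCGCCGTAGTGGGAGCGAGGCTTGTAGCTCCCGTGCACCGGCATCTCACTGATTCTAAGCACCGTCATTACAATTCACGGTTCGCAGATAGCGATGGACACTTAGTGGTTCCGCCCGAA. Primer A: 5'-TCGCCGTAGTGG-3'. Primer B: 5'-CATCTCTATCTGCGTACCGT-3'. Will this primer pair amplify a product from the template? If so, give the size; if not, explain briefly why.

Primer B (CATCTCTATCTGCGTACCGT) does not match the top strand, and its reverse complement ACGGTACGCAGATAGAGATG does not match either.
With no annealing site for primer B, no amplification occurs.

No product — primer B has no binding site in the template.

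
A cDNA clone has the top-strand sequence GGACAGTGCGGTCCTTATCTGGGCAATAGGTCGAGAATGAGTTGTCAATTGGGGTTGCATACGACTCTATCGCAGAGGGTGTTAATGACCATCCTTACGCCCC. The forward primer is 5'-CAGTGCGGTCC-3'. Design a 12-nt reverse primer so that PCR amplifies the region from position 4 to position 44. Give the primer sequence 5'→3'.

5'-CAACTCATTCTC-3'

The product's 3' end on the top strand is position 44.
The reverse primer anneals to the top strand over positions 33–44, i.e. to GAGAATGAGTTG.
Its sequence written 5'→3' is the reverse complement: CAACTCATTCTC.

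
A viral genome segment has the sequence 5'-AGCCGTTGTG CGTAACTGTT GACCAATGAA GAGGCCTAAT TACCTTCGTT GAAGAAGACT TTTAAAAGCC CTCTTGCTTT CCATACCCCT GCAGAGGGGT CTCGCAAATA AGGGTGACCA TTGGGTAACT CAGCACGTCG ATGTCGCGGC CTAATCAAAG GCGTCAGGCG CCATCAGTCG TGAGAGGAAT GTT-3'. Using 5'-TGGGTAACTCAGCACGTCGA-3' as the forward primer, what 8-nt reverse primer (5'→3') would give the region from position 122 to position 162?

5'-GCCTTTGA-3'

The product's 3' end on the top strand is position 162.
The reverse primer anneals to the top strand over positions 155–162, i.e. to TCAAAGGC.
Its sequence written 5'→3' is the reverse complement: GCCTTTGA.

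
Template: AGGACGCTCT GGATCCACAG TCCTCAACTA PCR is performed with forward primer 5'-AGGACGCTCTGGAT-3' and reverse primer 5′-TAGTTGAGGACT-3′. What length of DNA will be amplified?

30 bp

The forward primer matches the template at positions 1–14.
Reverse complement of the reverse primer: AGTCCTCAACTA. This occurs on the top strand at positions 19–30.
Amplicon spans positions 1–30: 30 bp.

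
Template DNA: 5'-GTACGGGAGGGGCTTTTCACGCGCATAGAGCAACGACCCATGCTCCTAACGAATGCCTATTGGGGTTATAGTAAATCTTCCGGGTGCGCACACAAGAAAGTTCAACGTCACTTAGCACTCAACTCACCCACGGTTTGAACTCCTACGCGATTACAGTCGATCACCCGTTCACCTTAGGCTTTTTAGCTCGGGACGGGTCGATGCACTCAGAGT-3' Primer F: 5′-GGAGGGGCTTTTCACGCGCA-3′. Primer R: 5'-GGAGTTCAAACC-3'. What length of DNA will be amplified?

138 bp

Forward primer GGAGGGGCTTTTCACGCGCA is found on the top strand at positions 6–25.
Taking the reverse complement of GGAGTTCAAACC gives GGTTTGAACTCC, found at positions 132–143 on the template; the primer anneals here to the top strand with its 3' end pointing upstream.
Amplicon spans positions 6–143: 138 bp.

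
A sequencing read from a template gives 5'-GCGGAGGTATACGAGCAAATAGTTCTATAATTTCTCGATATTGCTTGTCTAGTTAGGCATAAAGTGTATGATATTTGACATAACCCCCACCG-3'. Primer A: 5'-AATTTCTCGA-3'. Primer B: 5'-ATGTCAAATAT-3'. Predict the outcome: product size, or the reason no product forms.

Primer A (AATTTCTCGA) matches the top strand at positions 29–38; it acts as a forward primer.
Primer B's reverse complement is ATATTTGACAT, matching the top strand at positions 71–81; it acts as a reverse primer.
The 3' ends face each other across positions 29–81, giving a 53 bp product.

Yes — a 53 bp product.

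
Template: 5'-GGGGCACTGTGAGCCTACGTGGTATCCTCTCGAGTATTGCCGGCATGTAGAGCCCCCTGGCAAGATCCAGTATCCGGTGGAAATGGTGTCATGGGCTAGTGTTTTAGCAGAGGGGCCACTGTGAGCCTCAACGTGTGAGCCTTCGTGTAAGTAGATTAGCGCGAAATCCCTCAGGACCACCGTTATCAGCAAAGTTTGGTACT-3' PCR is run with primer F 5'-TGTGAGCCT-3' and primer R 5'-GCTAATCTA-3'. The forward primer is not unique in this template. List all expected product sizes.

The forward primer TGTGAGCCT matches the top strand at positions 8–16, 120–128, 134–142.
The reverse primer's reverse complement is TAGATTAGC, matching at positions 152–160.
Each forward site pairs with the reverse site to give a product ending at position 160: sizes 153, 41, 27 bp.

153 bp, 41 bp, 27 bp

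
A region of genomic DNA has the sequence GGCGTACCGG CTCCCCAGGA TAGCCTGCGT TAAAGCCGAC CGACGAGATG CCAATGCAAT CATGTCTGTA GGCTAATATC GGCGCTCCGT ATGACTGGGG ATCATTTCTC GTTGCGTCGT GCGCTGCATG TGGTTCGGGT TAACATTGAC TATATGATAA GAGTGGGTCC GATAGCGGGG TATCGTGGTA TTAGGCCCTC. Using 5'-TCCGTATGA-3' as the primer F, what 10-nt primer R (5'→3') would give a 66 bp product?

The forward primer binds at positions 86–94, so a 66 bp product ends at position 86 + 66 − 1 = 151.
The reverse primer anneals to the top strand over positions 142–151, i.e. to AACATTGACT.
Its sequence written 5'→3' is the reverse complement: AGTCAATGTT.

5'-AGTCAATGTT-3'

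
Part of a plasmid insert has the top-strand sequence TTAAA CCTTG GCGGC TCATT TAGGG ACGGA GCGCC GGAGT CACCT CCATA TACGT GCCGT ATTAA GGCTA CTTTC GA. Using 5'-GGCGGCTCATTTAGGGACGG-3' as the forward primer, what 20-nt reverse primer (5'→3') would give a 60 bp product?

The forward primer binds at positions 10–29, so a 60 bp product ends at position 10 + 60 − 1 = 69.
The reverse primer anneals to the top strand over positions 50–69, i.e. to ATACGTGCCGTATTAAGGCT.
Its sequence written 5'→3' is the reverse complement: AGCCTTAATACGGCACGTAT.

5'-AGCCTTAATACGGCACGTAT-3'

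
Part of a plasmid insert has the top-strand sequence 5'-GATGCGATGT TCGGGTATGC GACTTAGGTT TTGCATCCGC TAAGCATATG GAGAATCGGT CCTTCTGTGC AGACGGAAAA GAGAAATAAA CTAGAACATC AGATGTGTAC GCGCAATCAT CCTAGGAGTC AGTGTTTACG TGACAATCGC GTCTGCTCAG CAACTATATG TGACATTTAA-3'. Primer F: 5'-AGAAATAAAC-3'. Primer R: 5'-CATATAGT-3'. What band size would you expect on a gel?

The forward primer matches the template at positions 82–91.
The reverse primer's reverse complement is ACTATATG, which matches the template at positions 163–170.
The product runs from position 82 to position 170, so its length is 170 − 82 + 1 = 89 bp.

89 bp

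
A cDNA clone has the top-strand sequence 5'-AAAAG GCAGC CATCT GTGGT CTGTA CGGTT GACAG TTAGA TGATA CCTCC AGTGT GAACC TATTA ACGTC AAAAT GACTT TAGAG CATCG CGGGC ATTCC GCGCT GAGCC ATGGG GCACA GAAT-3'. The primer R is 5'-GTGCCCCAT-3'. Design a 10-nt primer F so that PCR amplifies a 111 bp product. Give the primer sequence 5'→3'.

5'-GCCATCTGTG-3'

The reverse primer's reverse complement ATGGGGCAC matches the template at positions 111–119, so the product ends at position 119.
A 111 bp product then starts at position 119 − 111 + 1 = 9.
The forward primer is identical to the top strand there: GCCATCTGTG.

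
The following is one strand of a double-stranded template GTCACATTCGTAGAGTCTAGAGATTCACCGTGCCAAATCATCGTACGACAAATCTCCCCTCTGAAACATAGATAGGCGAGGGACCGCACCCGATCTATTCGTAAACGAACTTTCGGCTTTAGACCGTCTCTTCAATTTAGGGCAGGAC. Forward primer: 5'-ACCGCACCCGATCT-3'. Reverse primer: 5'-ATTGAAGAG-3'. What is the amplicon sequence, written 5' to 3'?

5'-ACCGCACCCGATCTATTCGTAAACGAACTTTCGGCTTTAGACCGTCTCTTCAAT-3'

The forward primer matches the template at positions 83–96.
Taking the reverse complement of ATTGAAGAG gives CTCTTCAAT, found at positions 128–136 on the template; the primer anneals here to the top strand with its 3' end pointing upstream.
The product is the template from position 83 through 136 (54 bp).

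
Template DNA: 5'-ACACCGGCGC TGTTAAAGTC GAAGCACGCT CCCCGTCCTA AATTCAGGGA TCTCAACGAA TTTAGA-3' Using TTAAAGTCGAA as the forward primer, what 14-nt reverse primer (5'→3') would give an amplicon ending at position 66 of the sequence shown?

5'-TCTAAATTCGTTGA-3'

The forward primer binds at positions 13–23; the product's 3' end on the top strand is position 66.
The reverse primer anneals to the top strand over positions 53–66, i.e. to TCAACGAATTTAGA.
Its sequence written 5'→3' is the reverse complement: TCTAAATTCGTTGA.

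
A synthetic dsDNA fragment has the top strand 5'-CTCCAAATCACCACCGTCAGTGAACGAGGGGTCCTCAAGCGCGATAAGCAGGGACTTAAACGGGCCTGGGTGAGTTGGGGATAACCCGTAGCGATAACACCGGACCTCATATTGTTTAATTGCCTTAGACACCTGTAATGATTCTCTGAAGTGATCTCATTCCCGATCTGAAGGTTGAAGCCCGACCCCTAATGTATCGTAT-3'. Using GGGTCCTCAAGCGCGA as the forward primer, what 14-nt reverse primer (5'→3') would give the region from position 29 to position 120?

The product's 3' end on the top strand is position 120.
The reverse primer anneals to the top strand over positions 107–120, i.e. to TCATATTGTTTAAT.
Its sequence written 5'→3' is the reverse complement: ATTAAACAATATGA.

5'-ATTAAACAATATGA-3'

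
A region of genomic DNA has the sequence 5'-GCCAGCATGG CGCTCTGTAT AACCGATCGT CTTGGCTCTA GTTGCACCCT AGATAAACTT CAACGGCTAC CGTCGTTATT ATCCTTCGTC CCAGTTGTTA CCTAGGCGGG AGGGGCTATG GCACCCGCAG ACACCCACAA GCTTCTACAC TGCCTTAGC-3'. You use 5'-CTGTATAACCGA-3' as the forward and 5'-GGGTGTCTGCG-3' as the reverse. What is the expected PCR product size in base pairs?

The forward primer matches the template at positions 15–26.
Taking the reverse complement of GGGTGTCTGCG gives CGCAGACACCC, found at positions 126–136 on the template; the primer anneals here to the top strand with its 3' end pointing upstream.
Product length = (reverse-primer end) − (forward-primer start) + 1 = 136 − 15 + 1 = 122 bp.

122 bp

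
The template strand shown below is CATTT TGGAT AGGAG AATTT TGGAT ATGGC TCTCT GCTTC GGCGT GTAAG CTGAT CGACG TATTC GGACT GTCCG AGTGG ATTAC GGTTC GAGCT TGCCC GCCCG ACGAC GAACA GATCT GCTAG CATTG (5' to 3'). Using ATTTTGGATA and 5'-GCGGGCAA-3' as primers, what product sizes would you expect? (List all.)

The forward primer ATTTTGGATA matches the top strand at positions 2–11, 17–26.
The reverse primer's reverse complement is TTGCCCGC, matching at positions 95–102.
Each forward site pairs with the reverse site to give a product ending at position 102: sizes 101, 86 bp.

101 bp, 86 bp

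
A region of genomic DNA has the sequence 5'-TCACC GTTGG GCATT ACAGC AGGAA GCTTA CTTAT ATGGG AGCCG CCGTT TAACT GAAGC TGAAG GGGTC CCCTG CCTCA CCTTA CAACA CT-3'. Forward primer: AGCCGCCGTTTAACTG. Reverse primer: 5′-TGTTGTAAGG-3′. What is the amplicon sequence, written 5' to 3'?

5'-AGCCGCCGTTTAACTGAAGCTGAAGGGGTCCCCTGCCTCACCTTACAACA-3'

Scanning the template, AGCCGCCGTTTAACTG occurs at positions 41–56; this primer anneals to the bottom strand there with its 3' end pointing downstream.
Taking the reverse complement of TGTTGTAAGG gives CCTTACAACA, found at positions 81–90 on the template; the primer anneals here to the top strand with its 3' end pointing upstream.
The product is the template from position 41 through 90 (50 bp).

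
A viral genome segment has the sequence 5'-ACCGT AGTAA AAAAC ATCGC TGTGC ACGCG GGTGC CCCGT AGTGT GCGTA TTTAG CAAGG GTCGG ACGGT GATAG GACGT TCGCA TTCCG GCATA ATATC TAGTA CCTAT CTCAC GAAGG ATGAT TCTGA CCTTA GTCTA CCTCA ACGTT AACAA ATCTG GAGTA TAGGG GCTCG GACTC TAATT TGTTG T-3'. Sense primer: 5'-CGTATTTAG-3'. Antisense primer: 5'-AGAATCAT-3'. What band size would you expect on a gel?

82 bp

The forward primer matches the template at positions 47–55.
Reverse complement of the reverse primer: ATGATTCT. This occurs on the top strand at positions 121–128.
Product length = (reverse-primer end) − (forward-primer start) + 1 = 128 − 47 + 1 = 82 bp.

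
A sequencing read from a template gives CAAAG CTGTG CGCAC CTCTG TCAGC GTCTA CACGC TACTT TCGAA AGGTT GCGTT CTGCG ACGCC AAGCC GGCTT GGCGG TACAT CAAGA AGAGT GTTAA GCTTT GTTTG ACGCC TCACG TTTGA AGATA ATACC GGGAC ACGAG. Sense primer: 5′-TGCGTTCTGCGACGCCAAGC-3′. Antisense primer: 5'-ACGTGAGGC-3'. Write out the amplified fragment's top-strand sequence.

5'-TGCGTTCTGCGACGCCAAGCCGGCTTGGCGGTACATCAAGAAGAGTGTTAAGCTTTGTTTGACGCCTCACGT-3'

The forward primer matches the template at positions 50–69.
Taking the reverse complement of ACGTGAGGC gives GCCTCACGT, found at positions 113–121 on the template; the primer anneals here to the top strand with its 3' end pointing upstream.
The product is the template from position 50 through 121 (72 bp).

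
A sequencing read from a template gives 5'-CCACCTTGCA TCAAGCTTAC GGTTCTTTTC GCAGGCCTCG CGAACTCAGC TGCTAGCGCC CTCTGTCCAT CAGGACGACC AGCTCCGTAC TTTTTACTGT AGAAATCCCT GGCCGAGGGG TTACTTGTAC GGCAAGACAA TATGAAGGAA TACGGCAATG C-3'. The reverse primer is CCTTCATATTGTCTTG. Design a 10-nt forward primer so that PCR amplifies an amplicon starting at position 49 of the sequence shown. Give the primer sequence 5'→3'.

The reverse primer's reverse complement CAAGACAATATGAAGG matches the template at positions 133–148; the product starts at position 49.
The forward primer is identical to the top strand over positions 49–58: GCTGCTAGCG.

5'-GCTGCTAGCG-3'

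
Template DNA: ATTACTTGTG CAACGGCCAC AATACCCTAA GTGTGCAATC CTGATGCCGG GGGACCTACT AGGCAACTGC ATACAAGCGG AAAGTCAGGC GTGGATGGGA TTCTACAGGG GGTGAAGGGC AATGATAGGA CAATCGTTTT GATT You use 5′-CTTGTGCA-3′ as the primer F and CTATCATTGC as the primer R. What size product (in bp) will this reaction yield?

124 bp

Forward primer CTTGTGCA is found on the top strand at positions 5–12.
Reverse complement of the reverse primer: GCAATGATAG. This occurs on the top strand at positions 119–128.
The product runs from position 5 to position 128, so its length is 128 − 5 + 1 = 124 bp.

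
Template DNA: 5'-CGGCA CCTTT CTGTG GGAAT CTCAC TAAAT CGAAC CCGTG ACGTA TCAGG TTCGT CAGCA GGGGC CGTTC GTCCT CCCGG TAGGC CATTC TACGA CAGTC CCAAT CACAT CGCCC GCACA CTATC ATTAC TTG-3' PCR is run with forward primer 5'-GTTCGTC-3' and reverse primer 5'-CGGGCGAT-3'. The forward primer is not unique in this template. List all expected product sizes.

67 bp, 50 bp

The forward primer GTTCGTC matches the top strand at positions 50–56, 67–73.
The reverse primer's reverse complement is ATCGCCCG, matching at positions 109–116.
Each forward site pairs with the reverse site to give a product ending at position 116: sizes 67, 50 bp.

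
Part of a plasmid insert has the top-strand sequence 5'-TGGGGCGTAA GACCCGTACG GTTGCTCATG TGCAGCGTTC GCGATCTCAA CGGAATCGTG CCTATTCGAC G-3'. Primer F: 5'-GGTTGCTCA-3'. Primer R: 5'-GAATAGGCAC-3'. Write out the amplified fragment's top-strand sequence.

5'-GGTTGCTCATGTGCAGCGTTCGCGATCTCAACGGAATCGTGCCTATTC-3'

Forward primer GGTTGCTCA is found on the top strand at positions 20–28.
Reverse complement of the reverse primer: GTGCCTATTC. This occurs on the top strand at positions 58–67.
The product is the template from position 20 through 67 (48 bp).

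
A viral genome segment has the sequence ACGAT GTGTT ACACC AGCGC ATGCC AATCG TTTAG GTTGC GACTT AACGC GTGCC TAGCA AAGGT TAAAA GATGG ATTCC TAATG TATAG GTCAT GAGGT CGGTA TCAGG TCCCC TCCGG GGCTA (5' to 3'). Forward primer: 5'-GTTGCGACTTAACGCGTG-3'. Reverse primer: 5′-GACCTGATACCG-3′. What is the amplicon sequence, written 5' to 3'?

5'-GTTGCGACTTAACGCGTGCCTAGCAAAGGTTAAAAGATGGATTCCTAATGTATAGGTCATGAGGTCGGTATCAGGTC-3'

The forward primer matches the template at positions 36–53.
Reverse complement of the reverse primer: CGGTATCAGGTC. This occurs on the top strand at positions 101–112.
The product is the template from position 36 through 112 (77 bp).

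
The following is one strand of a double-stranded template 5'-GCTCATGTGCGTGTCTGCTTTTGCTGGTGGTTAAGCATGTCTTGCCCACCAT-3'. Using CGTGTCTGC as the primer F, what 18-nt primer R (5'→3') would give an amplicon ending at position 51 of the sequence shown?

5'-TGGTGGGCAAGACATGCT-3'

The forward primer binds at positions 10–18; the product's 3' end on the top strand is position 51.
The reverse primer anneals to the top strand over positions 34–51, i.e. to AGCATGTCTTGCCCACCA.
Its sequence written 5'→3' is the reverse complement: TGGTGGGCAAGACATGCT.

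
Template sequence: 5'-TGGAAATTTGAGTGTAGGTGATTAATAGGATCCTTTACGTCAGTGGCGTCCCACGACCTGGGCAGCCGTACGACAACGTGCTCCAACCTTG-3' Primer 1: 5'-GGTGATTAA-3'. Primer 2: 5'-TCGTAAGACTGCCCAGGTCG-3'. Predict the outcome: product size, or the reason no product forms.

No product — primer 2 has no binding site in the template.

Primer 2 (TCGTAAGACTGCCCAGGTCG) does not match the top strand, and its reverse complement CGACCTGGGCAGTCTTACGA does not match either.
With no annealing site for primer 2, no amplification occurs.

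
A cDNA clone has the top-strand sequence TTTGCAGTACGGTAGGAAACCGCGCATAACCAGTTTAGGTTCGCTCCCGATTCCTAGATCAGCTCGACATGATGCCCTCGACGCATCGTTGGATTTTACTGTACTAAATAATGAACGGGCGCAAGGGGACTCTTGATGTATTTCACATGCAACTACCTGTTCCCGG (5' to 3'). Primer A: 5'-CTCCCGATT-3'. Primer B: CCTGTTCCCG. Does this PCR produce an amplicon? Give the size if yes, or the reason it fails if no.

Primer A (CTCCCGATT) matches the top strand at positions 44–52 (3' end points downstream).
Primer B (CCTGTTCCCG) also matches the top strand directly, at positions 156–165 — its reverse complement CGGGAACAGG is not present.
Both primers anneal to the bottom strand with 3' ends pointing the same way, so neither can prime synthesis back toward the other.

No product — both primers anneal to the same strand and extend in the same direction.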